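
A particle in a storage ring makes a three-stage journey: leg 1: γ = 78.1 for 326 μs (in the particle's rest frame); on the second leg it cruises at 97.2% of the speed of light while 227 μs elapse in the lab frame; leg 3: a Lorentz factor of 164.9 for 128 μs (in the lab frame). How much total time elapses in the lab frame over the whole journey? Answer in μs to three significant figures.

Δt = 2.58×10⁴ μs

Leg 1: γ = 78.1; Δt_1 = 78.10 × 326 = 2.546×10⁴ μs.
Leg 2: 227 μs is already measured in the lab frame.
Leg 3: 128 μs is already measured in the lab frame.
Total: 2.546×10⁴ + 227.0 + 128.0 μs.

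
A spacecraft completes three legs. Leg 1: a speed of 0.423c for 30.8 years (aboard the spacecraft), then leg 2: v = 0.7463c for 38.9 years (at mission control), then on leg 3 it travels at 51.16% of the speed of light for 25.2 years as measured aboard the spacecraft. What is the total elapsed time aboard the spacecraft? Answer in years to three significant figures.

Leg 1: 30.8 years is already measured aboard the spacecraft.
Leg 2: γ = 1/√(1 − 0.7463²) = 1/√0.4430 = 1.502; τ_2 = 38.9/1.502 = 25.89 years.
Leg 3: 25.2 years is already measured aboard the spacecraft.
Total: 30.80 + 25.89 + 25.20 years.

τ = 81.9 years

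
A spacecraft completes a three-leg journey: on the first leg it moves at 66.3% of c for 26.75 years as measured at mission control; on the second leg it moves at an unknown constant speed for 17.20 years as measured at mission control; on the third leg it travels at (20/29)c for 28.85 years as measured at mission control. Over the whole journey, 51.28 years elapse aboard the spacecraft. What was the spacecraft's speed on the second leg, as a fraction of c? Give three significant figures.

β = 0.798

Leg 1: β = 0.663; γ = 1/√(1 − 0.663²) = 1/√0.5604 = 1.336; τ_1 = 26.75/1.336 = 20.03 years.
Leg 2: speed unknown; τ_2 = 17.20/γ_2.
Leg 3: γ = 1/√(1 − (20/29)²) = 29/21 ≈ 1.381; τ_3 = 28.85/1.381 = 20.89 years.
Total proper time: 20.03 + τ_2 + 20.89 = 51.28, so τ_2 = 51.28 − 40.92 = 10.36 years.
γ_2 = 17.20/10.36 = 1.660; β = √(1 − 1/γ²) = √0.6370.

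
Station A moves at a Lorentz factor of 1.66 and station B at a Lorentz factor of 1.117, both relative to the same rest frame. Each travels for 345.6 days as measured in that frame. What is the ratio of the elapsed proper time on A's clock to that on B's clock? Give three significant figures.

A: γ = 1.66. B: γ = 1.117.
τ_A/τ_B = γ_B/γ_A = 1.117/1.660 = 0.6729, so τ_A/τ_B = 0.6729.

τ_A/τ_B = 0.673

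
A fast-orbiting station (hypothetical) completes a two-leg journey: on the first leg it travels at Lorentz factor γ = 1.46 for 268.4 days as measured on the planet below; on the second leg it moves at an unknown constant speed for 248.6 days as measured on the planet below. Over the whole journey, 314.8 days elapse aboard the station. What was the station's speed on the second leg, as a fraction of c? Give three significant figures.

β = 0.850

Leg 1: γ = 1.46; τ_1 = 268.4/1.460 = 183.8 days.
Leg 2: speed unknown; τ_2 = 248.6/γ_2.
Total proper time: 183.8 + τ_2 = 314.8, so τ_2 = 314.8 − 183.8 = 131.0 days.
γ_2 = 248.6/131.0 = 1.898; β = √(1 − 1/γ²) = √0.7225.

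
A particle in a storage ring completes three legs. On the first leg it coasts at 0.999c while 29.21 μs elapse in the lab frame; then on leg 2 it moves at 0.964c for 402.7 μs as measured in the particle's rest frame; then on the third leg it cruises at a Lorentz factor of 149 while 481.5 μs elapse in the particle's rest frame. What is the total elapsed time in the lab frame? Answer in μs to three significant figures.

Δt = 7.33×10⁴ μs

Leg 1: 29.21 μs is already measured in the lab frame.
Leg 2: γ = 1/√(1 − 0.964²) = 1/√0.07070 = 3.761; Δt_2 = 3.761 × 402.7 = 1514 μs.
Leg 3: γ = 149; Δt_3 = 149.0 × 481.5 = 7.174×10⁴ μs.
Total: 29.21 + 1514 + 7.174×10⁴ μs.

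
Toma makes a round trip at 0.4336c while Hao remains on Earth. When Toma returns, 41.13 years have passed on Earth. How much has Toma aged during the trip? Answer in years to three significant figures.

τ = 37.1 years

γ = 1/√(1 − 0.4336²) = 1/√0.8120 = 1.110
Toma's clock measures proper time along the trip: τ = Δt/γ = 41.13/1.110 years.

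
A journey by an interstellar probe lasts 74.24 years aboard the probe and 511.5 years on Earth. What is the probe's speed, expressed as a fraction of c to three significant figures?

The proper time is measured aboard the probe (both events occur at the probe's location); Δt is measured on Earth. γ = Δt/τ = 511.5/74.24 = 6.890.
β = √(1 − 1/γ²) = √(1 − 0.02107) = √0.9789

β = 0.989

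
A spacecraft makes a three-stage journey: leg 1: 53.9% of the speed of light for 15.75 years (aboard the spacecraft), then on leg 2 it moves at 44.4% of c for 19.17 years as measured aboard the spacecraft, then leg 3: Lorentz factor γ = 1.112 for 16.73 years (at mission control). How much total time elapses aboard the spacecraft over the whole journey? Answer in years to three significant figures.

τ = 50.0 years

Leg 1: 15.75 years is already measured aboard the spacecraft.
Leg 2: 19.17 years is already measured aboard the spacecraft.
Leg 3: γ = 1.112; τ_3 = 16.73/1.112 = 15.04 years.
Total: 15.75 + 19.17 + 15.04 years.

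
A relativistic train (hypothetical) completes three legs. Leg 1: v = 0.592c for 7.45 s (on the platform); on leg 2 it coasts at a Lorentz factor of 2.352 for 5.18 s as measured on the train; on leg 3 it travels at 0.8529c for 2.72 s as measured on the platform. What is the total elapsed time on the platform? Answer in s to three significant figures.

Δt = 22.4 s

Leg 1: 7.45 s is already measured on the platform.
Leg 2: γ = 2.352; Δt_2 = 2.352 × 5.18 = 12.18 s.
Leg 3: 2.72 s is already measured on the platform.
Total: 7.450 + 12.18 + 2.720 s.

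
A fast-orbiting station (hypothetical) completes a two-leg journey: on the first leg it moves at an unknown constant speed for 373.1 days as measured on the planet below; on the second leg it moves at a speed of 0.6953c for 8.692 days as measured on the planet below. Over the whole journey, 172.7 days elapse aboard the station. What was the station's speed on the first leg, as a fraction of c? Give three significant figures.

β = 0.895

Leg 1: speed unknown; τ_1 = 373.1/γ_1.
Leg 2: γ = 1/√(1 − 0.6953²) = 1/√0.5166 = 1.391; τ_2 = 8.692/1.391 = 6.247 days.
Total proper time: τ_1 + 6.247 = 172.7, so τ_1 = 172.7 − 6.247 = 166.5 days.
γ_1 = 373.1/166.5 = 2.241; β = √(1 − 1/γ²) = √0.8010.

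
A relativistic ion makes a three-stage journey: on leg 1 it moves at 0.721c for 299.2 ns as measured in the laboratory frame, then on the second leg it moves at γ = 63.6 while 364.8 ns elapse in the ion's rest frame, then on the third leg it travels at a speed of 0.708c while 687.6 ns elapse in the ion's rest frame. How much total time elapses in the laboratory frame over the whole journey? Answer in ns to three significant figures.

Δt = 2.45×10⁴ ns

Leg 1: 299.2 ns is already measured in the laboratory frame.
Leg 2: γ = 63.6; Δt_2 = 63.60 × 364.8 = 2.320×10⁴ ns.
Leg 3: γ = 1/√(1 − 0.708²) = 1/√0.4987 = 1.416; Δt_3 = 1.416 × 687.6 = 973.6 ns.
Total: 299.2 + 2.320×10⁴ + 973.6 ns.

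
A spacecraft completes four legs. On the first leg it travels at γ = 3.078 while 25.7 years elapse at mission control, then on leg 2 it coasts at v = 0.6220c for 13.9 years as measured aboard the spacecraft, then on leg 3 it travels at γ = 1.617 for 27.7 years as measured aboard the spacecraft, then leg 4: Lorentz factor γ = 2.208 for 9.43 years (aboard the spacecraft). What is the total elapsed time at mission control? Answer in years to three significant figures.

Δt = 109 years

Leg 1: 25.7 years is already measured at mission control.
Leg 2: γ = 1/√(1 − 0.6220²) = 1/√0.6131 = 1.277; Δt_2 = 1.277 × 13.9 = 17.75 years.
Leg 3: γ = 1.617; Δt_3 = 1.617 × 27.7 = 44.79 years.
Leg 4: γ = 2.208; Δt_4 = 2.208 × 9.43 = 20.82 years.
Total: 25.70 + 17.75 + 44.79 + 20.82 years.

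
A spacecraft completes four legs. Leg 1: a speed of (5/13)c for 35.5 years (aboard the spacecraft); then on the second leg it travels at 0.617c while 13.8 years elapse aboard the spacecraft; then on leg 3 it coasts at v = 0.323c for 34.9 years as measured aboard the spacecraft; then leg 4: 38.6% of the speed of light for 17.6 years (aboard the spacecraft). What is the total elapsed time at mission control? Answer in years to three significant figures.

Leg 1: γ = 1/√(1 − (5/13)²) = 13/12 ≈ 1.083; Δt_1 = 1.083 × 35.5 = 38.46 years.
Leg 2: γ = 1/√(1 − 0.617²) = 1/√0.6193 = 1.271; Δt_2 = 1.271 × 13.8 = 17.54 years.
Leg 3: γ = 1/√(1 − 0.323²) = 1/√0.8957 = 1.057; Δt_3 = 1.057 × 34.9 = 36.88 years.
Leg 4: β = 0.386; γ = 1/√(1 − 0.386²) = 1/√0.8510 = 1.084; Δt_4 = 1.084 × 17.6 = 19.08 years.
Total: 38.46 + 17.54 + 36.88 + 19.08 years.

Δt = 112 years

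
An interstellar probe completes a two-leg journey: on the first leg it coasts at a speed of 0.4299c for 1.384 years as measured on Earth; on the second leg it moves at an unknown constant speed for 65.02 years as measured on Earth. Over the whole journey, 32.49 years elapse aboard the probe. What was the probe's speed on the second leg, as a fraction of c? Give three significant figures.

Leg 1: γ = 1/√(1 − 0.4299²) = 1/√0.8152 = 1.108; τ_1 = 1.384/1.108 = 1.250 years.
Leg 2: speed unknown; τ_2 = 65.02/γ_2.
Total proper time: 1.250 + τ_2 = 32.49, so τ_2 = 32.49 − 1.250 = 31.24 years.
γ_2 = 65.02/31.24 = 2.081; β = √(1 − 1/γ²) = √0.7691.

β = 0.877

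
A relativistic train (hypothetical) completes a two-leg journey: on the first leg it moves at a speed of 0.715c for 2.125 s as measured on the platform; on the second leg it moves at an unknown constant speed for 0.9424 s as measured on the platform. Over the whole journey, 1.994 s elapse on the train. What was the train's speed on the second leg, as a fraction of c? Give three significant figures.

Leg 1: γ = 1/√(1 − 0.715²) = 1/√0.4888 = 1.430; τ_1 = 2.125/1.430 = 1.486 s.
Leg 2: speed unknown; τ_2 = 0.9424/γ_2.
Total proper time: 1.486 + τ_2 = 1.994, so τ_2 = 1.994 − 1.486 = 0.5084 s.
γ_2 = 0.9424/0.5084 = 1.854; β = √(1 − 1/γ²) = √0.7090.

β = 0.842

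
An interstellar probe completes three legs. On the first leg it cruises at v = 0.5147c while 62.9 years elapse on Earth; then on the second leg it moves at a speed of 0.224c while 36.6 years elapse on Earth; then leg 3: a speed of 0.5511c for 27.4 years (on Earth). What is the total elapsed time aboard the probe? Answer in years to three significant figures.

τ = 112 years

Leg 1: γ = 1/√(1 − 0.5147²) = 1/√0.7351 = 1.166; τ_1 = 62.9/1.166 = 53.93 years.
Leg 2: γ = 1/√(1 − 0.224²) = 1/√0.9498 = 1.026; τ_2 = 36.6/1.026 = 35.67 years.
Leg 3: γ = 1/√(1 − 0.5511²) = 1/√0.6963 = 1.198; τ_3 = 27.4/1.198 = 22.86 years.
Total: 53.93 + 35.67 + 22.86 years.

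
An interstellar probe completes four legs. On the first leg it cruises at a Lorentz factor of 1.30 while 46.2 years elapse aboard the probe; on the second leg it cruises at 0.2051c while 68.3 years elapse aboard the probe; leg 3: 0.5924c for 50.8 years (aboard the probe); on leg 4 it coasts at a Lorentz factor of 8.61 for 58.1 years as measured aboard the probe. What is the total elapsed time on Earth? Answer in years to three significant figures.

Leg 1: γ = 1.30; Δt_1 = 1.300 × 46.2 = 60.06 years.
Leg 2: γ = 1/√(1 − 0.2051²) = 1/√0.9579 = 1.022; Δt_2 = 1.022 × 68.3 = 69.78 years.
Leg 3: γ = 1/√(1 − 0.5924²) = 1/√0.6491 = 1.241; Δt_3 = 1.241 × 50.8 = 63.06 years.
Leg 4: γ = 8.61; Δt_4 = 8.610 × 58.1 = 500.2 years.
Total: 60.06 + 69.78 + 63.06 + 500.2 years.

Δt = 693 years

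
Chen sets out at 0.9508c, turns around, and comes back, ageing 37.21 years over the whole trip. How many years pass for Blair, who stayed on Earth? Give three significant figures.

γ = 1/√(1 − 0.9508²) = 1/√0.09598 = 3.228
Earth-frame duration is the dilated interval: Δt = γτ = 3.228 × 37.21 years.

Δt = 120 years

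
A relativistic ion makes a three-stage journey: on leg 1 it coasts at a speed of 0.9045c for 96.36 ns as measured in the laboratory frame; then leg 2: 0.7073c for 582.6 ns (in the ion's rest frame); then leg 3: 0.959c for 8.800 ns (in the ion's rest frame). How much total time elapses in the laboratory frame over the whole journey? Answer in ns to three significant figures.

Leg 1: 96.36 ns is already measured in the laboratory frame.
Leg 2: γ = 1/√(1 − 0.7073²) = 1/√0.4997 = 1.415; Δt_2 = 1.415 × 582.6 = 824.1 ns.
Leg 3: γ = 1/√(1 − 0.959²) = 1/√0.08032 = 3.529; Δt_3 = 3.529 × 8.800 = 31.05 ns.
Total: 96.36 + 824.1 + 31.05 ns.

Δt = 952 ns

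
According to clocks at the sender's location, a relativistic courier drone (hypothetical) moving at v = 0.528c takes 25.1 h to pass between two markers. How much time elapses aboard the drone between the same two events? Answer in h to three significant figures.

γ = 1/√(1 − 0.528²) = 1/√0.7212 = 1.178
The interval measured at the sender's location is the dilated one; the clock aboard the drone measures the proper time τ = Δt/γ = 25.1/1.178 h.

τ = 21.3 h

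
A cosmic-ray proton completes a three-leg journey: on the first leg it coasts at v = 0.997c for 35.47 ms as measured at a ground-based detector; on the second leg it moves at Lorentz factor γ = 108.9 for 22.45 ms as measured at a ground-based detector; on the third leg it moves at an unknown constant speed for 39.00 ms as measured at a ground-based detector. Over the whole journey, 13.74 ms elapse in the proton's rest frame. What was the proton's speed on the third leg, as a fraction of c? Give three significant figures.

β = 0.961

Leg 1: γ = 1/√(1 − 0.997²) = 1/√0.005991 = 12.92; τ_1 = 35.47/12.92 = 2.745 ms.
Leg 2: γ = 108.9; τ_2 = 22.45/108.9 = 0.2062 ms.
Leg 3: speed unknown; τ_3 = 39.00/γ_3.
Total proper time: 2.745 + 0.2062 + τ_3 = 13.74, so τ_3 = 13.74 − 2.952 = 10.79 ms.
γ_3 = 39.00/10.79 = 3.615; β = √(1 − 1/γ²) = √0.9235.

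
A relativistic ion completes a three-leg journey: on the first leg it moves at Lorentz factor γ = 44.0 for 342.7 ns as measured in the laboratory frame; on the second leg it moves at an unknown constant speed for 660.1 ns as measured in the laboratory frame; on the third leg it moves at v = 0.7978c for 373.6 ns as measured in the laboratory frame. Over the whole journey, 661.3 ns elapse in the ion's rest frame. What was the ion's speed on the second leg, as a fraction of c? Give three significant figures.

β = 0.761

Leg 1: γ = 44.0; τ_1 = 342.7/44.00 = 7.789 ns.
Leg 2: speed unknown; τ_2 = 660.1/γ_2.
Leg 3: γ = 1/√(1 − 0.7978²) = 1/√0.3635 = 1.659; τ_3 = 373.6/1.659 = 225.3 ns.
Total proper time: 7.789 + τ_2 + 225.3 = 661.3, so τ_2 = 661.3 − 233.0 = 428.3 ns.
γ_2 = 660.1/428.3 = 1.541; β = √(1 − 1/γ²) = √0.5791.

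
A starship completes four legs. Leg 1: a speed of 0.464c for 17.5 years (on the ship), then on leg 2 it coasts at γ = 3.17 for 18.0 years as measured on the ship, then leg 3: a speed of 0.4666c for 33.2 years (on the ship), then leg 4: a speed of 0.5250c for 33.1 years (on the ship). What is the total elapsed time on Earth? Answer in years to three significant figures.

Δt = 153 years

Leg 1: γ = 1/√(1 − 0.464²) = 1/√0.7847 = 1.129; Δt_1 = 1.129 × 17.5 = 19.76 years.
Leg 2: γ = 3.17; Δt_2 = 3.170 × 18.0 = 57.06 years.
Leg 3: γ = 1/√(1 − 0.4666²) = 1/√0.7823 = 1.131; Δt_3 = 1.131 × 33.2 = 37.54 years.
Leg 4: γ = 1/√(1 − 0.5250²) = 1/√0.7244 = 1.175; Δt_4 = 1.175 × 33.1 = 38.89 years.
Total: 19.76 + 57.06 + 37.54 + 38.89 years.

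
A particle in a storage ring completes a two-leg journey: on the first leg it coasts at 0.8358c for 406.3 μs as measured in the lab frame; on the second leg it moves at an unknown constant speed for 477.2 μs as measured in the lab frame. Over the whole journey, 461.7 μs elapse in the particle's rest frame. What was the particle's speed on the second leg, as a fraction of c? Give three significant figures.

Leg 1: γ = 1/√(1 − 0.8358²) = 1/√0.3014 = 1.821; τ_1 = 406.3/1.821 = 223.1 μs.
Leg 2: speed unknown; τ_2 = 477.2/γ_2.
Total proper time: 223.1 + τ_2 = 461.7, so τ_2 = 461.7 − 223.1 = 238.6 μs.
γ_2 = 477.2/238.6 = 2.000; β = √(1 − 1/γ²) = √0.7499.

β = 0.866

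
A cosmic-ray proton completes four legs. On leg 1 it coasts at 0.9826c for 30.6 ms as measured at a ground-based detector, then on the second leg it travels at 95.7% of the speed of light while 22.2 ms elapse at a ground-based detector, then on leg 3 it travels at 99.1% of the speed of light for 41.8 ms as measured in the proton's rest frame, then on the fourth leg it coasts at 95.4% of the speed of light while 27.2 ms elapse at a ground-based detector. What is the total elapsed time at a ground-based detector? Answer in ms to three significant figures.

Leg 1: 30.6 ms is already measured at a ground-based detector.
Leg 2: 22.2 ms is already measured at a ground-based detector.
Leg 3: β = 0.991; γ = 1/√(1 − 0.991²) = 1/√0.01792 = 7.470; Δt_3 = 7.470 × 41.8 = 312.3 ms.
Leg 4: 27.2 ms is already measured at a ground-based detector.
Total: 30.60 + 22.20 + 312.3 + 27.20 ms.

Δt = 392 ms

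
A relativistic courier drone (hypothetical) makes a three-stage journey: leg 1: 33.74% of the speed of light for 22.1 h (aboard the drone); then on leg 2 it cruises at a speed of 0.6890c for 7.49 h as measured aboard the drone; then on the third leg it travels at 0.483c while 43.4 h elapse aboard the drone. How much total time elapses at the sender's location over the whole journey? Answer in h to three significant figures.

Δt = 83.4 h

Leg 1: β = 0.3374; γ = 1/√(1 − 0.3374²) = 1/√0.8862 = 1.062; Δt_1 = 1.062 × 22.1 = 23.48 h.
Leg 2: γ = 1/√(1 − 0.6890²) = 1/√0.5253 = 1.380; Δt_2 = 1.380 × 7.49 = 10.33 h.
Leg 3: γ = 1/√(1 − 0.483²) = 1/√0.7667 = 1.142; Δt_3 = 1.142 × 43.4 = 49.56 h.
Total: 23.48 + 10.33 + 49.56 h.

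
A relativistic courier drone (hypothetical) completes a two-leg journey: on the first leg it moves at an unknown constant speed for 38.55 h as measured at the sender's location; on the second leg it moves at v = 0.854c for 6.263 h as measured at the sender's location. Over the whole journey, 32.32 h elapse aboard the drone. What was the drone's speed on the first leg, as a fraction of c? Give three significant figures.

Leg 1: speed unknown; τ_1 = 38.55/γ_1.
Leg 2: γ = 1/√(1 − 0.854²) = 1/√0.2707 = 1.922; τ_2 = 6.263/1.922 = 3.258 h.
Total proper time: τ_1 + 3.258 = 32.32, so τ_1 = 32.32 − 3.258 = 29.06 h.
γ_1 = 38.55/29.06 = 1.326; β = √(1 − 1/γ²) = √0.4317.

β = 0.657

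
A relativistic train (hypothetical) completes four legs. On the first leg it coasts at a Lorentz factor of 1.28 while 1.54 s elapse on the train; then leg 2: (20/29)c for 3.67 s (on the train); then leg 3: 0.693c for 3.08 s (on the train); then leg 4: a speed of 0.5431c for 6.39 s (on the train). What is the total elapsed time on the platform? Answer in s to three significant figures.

Leg 1: γ = 1.28; Δt_1 = 1.280 × 1.54 = 1.971 s.
Leg 2: γ = 1/√(1 − (20/29)²) = 29/21 ≈ 1.381; Δt_2 = 1.381 × 3.67 = 5.068 s.
Leg 3: γ = 1/√(1 − 0.693²) = 1/√0.5198 = 1.387; Δt_3 = 1.387 × 3.08 = 4.272 s.
Leg 4: γ = 1/√(1 − 0.5431²) = 1/√0.7050 = 1.191; Δt_4 = 1.191 × 6.39 = 7.610 s.
Total: 1.971 + 5.068 + 4.272 + 7.610 s.

Δt = 18.9 s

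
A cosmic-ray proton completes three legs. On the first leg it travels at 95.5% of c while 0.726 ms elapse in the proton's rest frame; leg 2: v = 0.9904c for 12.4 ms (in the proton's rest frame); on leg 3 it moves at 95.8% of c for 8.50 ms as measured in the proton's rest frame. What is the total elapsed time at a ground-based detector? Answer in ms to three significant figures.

Δt = 122 ms

Leg 1: β = 0.955; γ = 1/√(1 − 0.955²) = 1/√0.08798 = 3.371; Δt_1 = 3.371 × 0.726 = 2.448 ms.
Leg 2: γ = 1/√(1 − 0.9904²) = 1/√0.01911 = 7.234; Δt_2 = 7.234 × 12.4 = 89.70 ms.
Leg 3: β = 0.958; γ = 1/√(1 − 0.958²) = 1/√0.08224 = 3.487; Δt_3 = 3.487 × 8.50 = 29.64 ms.
Total: 2.448 + 89.70 + 29.64 ms.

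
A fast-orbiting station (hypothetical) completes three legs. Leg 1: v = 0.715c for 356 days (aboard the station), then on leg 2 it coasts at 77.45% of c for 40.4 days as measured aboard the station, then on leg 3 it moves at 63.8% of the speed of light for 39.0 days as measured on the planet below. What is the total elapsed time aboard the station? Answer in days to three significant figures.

τ = 426 days

Leg 1: 356 days is already measured aboard the station.
Leg 2: 40.4 days is already measured aboard the station.
Leg 3: β = 0.638; γ = 1/√(1 − 0.638²) = 1/√0.5930 = 1.299; τ_3 = 39.0/1.299 = 30.03 days.
Total: 356.0 + 40.40 + 30.03 days.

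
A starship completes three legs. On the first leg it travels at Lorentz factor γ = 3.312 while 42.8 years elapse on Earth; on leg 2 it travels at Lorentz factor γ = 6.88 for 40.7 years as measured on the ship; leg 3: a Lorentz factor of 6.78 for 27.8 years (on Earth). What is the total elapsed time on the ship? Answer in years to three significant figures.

τ = 57.7 years

Leg 1: γ = 3.312; τ_1 = 42.8/3.312 = 12.92 years.
Leg 2: 40.7 years is already measured on the ship.
Leg 3: γ = 6.78; τ_3 = 27.8/6.780 = 4.100 years.
Total: 12.92 + 40.70 + 4.100 years.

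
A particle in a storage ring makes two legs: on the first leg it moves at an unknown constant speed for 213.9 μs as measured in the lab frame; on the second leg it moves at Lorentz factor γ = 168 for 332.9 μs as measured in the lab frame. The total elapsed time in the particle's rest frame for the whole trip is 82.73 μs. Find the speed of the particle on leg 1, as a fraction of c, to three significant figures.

β = 0.926

Leg 1: speed unknown; τ_1 = 213.9/γ_1.
Leg 2: γ = 168; τ_2 = 332.9/168.0 = 1.982 μs.
Total proper time: τ_1 + 1.982 = 82.73, so τ_1 = 82.73 − 1.982 = 80.75 μs.
γ_1 = 213.9/80.75 = 2.649; β = √(1 − 1/γ²) = √0.8575.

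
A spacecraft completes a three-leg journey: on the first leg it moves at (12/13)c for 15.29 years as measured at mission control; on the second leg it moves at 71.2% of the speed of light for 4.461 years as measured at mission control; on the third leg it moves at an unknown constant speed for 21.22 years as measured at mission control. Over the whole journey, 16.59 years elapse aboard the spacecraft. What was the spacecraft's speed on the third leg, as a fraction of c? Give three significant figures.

Leg 1: γ = 1/√(1 − (12/13)²) = 13/5 = 2.600; τ_1 = 15.29/2.600 = 5.881 years.
Leg 2: β = 0.712; γ = 1/√(1 − 0.712²) = 1/√0.4931 = 1.424; τ_2 = 4.461/1.424 = 3.132 years.
Leg 3: speed unknown; τ_3 = 21.22/γ_3.
Total proper time: 5.881 + 3.132 + τ_3 = 16.59, so τ_3 = 16.59 − 9.013 = 7.577 years.
γ_3 = 21.22/7.577 = 2.801; β = √(1 − 1/γ²) = √0.8725.

β = 0.934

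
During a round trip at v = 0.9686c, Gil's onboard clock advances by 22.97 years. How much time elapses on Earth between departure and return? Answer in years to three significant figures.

Δt = 92.4 years

γ = 1/√(1 − 0.9686²) = 1/√0.06181 = 4.022
Earth-frame duration is the dilated interval: Δt = γτ = 4.022 × 22.97 years.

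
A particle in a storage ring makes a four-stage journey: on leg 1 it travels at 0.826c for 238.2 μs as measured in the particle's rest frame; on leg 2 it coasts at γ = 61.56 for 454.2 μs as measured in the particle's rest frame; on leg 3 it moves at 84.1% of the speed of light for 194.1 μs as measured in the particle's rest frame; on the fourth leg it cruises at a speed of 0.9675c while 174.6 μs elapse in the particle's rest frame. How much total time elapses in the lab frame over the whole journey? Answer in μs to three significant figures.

Leg 1: γ = 1/√(1 − 0.826²) = 1/√0.3177 = 1.774; Δt_1 = 1.774 × 238.2 = 422.6 μs.
Leg 2: γ = 61.56; Δt_2 = 61.56 × 454.2 = 2.796×10⁴ μs.
Leg 3: β = 0.841; γ = 1/√(1 − 0.841²) = 1/√0.2927 = 1.848; Δt_3 = 1.848 × 194.1 = 358.8 μs.
Leg 4: γ = 1/√(1 − 0.9675²) = 1/√0.06394 = 3.955; Δt_4 = 3.955 × 174.6 = 690.5 μs.
Total: 422.6 + 2.796×10⁴ + 358.8 + 690.5 μs.

Δt = 2.94×10⁴ μs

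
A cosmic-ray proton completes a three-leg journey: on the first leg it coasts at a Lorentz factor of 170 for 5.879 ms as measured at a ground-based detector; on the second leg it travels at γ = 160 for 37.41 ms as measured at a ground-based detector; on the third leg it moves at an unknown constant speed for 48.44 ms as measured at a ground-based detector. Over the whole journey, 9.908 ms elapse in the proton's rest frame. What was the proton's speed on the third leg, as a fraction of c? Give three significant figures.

Leg 1: γ = 170; τ_1 = 5.879/170.0 = 0.03458 ms.
Leg 2: γ = 160; τ_2 = 37.41/160.0 = 0.2338 ms.
Leg 3: speed unknown; τ_3 = 48.44/γ_3.
Total proper time: 0.03458 + 0.2338 + τ_3 = 9.908, so τ_3 = 9.908 − 0.2684 = 9.640 ms.
γ_3 = 48.44/9.640 = 5.025; β = √(1 − 1/γ²) = √0.9604.

β = 0.980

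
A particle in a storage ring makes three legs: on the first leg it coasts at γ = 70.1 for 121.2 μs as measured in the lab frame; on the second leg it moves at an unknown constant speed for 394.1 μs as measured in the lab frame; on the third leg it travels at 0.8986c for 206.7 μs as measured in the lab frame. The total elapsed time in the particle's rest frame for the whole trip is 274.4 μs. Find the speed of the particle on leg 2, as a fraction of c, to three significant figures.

Leg 1: γ = 70.1; τ_1 = 121.2/70.10 = 1.729 μs.
Leg 2: speed unknown; τ_2 = 394.1/γ_2.
Leg 3: γ = 1/√(1 − 0.8986²) = 1/√0.1925 = 2.279; τ_3 = 206.7/2.279 = 90.69 μs.
Total proper time: 1.729 + τ_2 + 90.69 = 274.4, so τ_2 = 274.4 − 92.42 = 182.0 μs.
γ_2 = 394.1/182.0 = 2.166; β = √(1 − 1/γ²) = √0.7868.

β = 0.887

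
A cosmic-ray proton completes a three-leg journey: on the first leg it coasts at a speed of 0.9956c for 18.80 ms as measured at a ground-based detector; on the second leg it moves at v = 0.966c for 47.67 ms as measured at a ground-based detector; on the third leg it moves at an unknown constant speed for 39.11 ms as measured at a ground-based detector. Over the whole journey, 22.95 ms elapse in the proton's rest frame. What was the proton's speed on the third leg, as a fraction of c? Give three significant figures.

Leg 1: γ = 1/√(1 − 0.9956²) = 1/√0.008781 = 10.67; τ_1 = 18.80/10.67 = 1.762 ms.
Leg 2: γ = 1/√(1 − 0.966²) = 1/√0.06684 = 3.868; τ_2 = 47.67/3.868 = 12.32 ms.
Leg 3: speed unknown; τ_3 = 39.11/γ_3.
Total proper time: 1.762 + 12.32 + τ_3 = 22.95, so τ_3 = 22.95 − 14.09 = 8.864 ms.
γ_3 = 39.11/8.864 = 4.412; β = √(1 − 1/γ²) = √0.9486.

β = 0.974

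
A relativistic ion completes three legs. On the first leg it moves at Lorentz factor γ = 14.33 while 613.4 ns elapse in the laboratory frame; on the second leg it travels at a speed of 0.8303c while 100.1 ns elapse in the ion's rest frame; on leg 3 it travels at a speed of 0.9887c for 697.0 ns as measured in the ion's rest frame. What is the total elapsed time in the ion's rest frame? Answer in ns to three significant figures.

Leg 1: γ = 14.33; τ_1 = 613.4/14.33 = 42.81 ns.
Leg 2: 100.1 ns is already measured in the ion's rest frame.
Leg 3: 697.0 ns is already measured in the ion's rest frame.
Total: 42.81 + 100.1 + 697.0 ns.

τ = 840 ns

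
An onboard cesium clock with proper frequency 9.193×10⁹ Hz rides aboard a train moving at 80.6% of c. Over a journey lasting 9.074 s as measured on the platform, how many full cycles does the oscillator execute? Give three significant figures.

β = 0.806; γ = 1/√(1 − 0.806²) = 1/√0.3504 = 1.689
The oscillator's own cycle count is N = f × τ where τ is the proper time on the train. τ = Δt/γ = 9.074/1.689 = 5.371 s = 5.371×10⁰ s.
N = 9.193×10⁹ × 5.371×10⁰ = 4.938×10¹⁰.

N = 4.94×10¹⁰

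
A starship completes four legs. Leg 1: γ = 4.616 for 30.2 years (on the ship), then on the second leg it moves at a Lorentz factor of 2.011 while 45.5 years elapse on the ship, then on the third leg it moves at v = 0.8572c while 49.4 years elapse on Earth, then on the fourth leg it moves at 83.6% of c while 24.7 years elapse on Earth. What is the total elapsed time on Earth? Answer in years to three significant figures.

Δt = 305 years

Leg 1: γ = 4.616; Δt_1 = 4.616 × 30.2 = 139.4 years.
Leg 2: γ = 2.011; Δt_2 = 2.011 × 45.5 = 91.50 years.
Leg 3: 49.4 years is already measured on Earth.
Leg 4: 24.7 years is already measured on Earth.
Total: 139.4 + 91.50 + 49.40 + 24.70 years.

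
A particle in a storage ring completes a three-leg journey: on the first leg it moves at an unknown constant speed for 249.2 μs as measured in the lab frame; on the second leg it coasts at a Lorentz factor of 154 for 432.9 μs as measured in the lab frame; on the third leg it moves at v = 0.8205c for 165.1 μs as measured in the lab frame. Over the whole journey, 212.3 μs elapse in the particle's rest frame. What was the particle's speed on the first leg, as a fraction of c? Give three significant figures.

β = 0.887

Leg 1: speed unknown; τ_1 = 249.2/γ_1.
Leg 2: γ = 154; τ_2 = 432.9/154.0 = 2.811 μs.
Leg 3: γ = 1/√(1 − 0.8205²) = 1/√0.3268 = 1.749; τ_3 = 165.1/1.749 = 94.38 μs.
Total proper time: τ_1 + 2.811 + 94.38 = 212.3, so τ_1 = 212.3 − 97.19 = 115.1 μs.
γ_1 = 249.2/115.1 = 2.165; β = √(1 − 1/γ²) = √0.7866.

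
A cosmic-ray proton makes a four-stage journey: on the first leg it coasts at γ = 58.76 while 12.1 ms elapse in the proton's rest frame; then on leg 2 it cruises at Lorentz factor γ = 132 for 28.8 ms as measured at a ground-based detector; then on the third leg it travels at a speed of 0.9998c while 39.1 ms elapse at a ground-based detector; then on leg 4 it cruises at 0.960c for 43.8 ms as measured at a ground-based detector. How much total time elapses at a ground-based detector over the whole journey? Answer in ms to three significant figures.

Leg 1: γ = 58.76; Δt_1 = 58.76 × 12.1 = 711.0 ms.
Leg 2: 28.8 ms is already measured at a ground-based detector.
Leg 3: 39.1 ms is already measured at a ground-based detector.
Leg 4: 43.8 ms is already measured at a ground-based detector.
Total: 711.0 + 28.80 + 39.10 + 43.80 ms.

Δt = 823 ms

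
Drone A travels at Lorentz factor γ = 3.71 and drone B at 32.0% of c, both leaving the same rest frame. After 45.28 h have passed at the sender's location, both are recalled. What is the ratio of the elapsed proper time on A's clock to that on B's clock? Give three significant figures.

A: γ = 3.71. B: β = 0.320; γ = 1/√(1 − 0.320²) = 1/√0.8976 = 1.056.
τ_A/τ_B = γ_B/γ_A = 1.056/3.710 = 0.2845, so τ_A/τ_B = 0.2845.

τ_A/τ_B = 0.285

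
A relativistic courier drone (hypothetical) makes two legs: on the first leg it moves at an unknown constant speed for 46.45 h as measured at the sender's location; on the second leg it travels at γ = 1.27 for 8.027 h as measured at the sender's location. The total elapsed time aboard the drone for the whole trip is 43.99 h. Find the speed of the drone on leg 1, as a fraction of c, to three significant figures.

Leg 1: speed unknown; τ_1 = 46.45/γ_1.
Leg 2: γ = 1.27; τ_2 = 8.027/1.270 = 6.320 h.
Total proper time: τ_1 + 6.320 = 43.99, so τ_1 = 43.99 − 6.320 = 37.67 h.
γ_1 = 46.45/37.67 = 1.233; β = √(1 − 1/γ²) = √0.3423.

β = 0.585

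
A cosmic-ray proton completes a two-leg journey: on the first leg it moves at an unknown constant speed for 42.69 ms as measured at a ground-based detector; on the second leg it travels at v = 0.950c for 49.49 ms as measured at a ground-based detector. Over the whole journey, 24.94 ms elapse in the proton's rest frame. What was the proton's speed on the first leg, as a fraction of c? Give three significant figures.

β = 0.975

Leg 1: speed unknown; τ_1 = 42.69/γ_1.
Leg 2: γ = 1/√(1 − 0.950²) = 1/√0.09750 = 3.203; τ_2 = 49.49/3.203 = 15.45 ms.
Total proper time: τ_1 + 15.45 = 24.94, so τ_1 = 24.94 − 15.45 = 9.487 ms.
γ_1 = 42.69/9.487 = 4.500; β = √(1 − 1/γ²) = √0.9506.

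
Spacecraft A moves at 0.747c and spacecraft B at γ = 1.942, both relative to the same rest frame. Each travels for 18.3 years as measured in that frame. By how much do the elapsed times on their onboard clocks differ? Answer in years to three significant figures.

|τ_A − τ_B| = 2.74 years

A: γ = 1/√(1 − 0.747²) = 1/√0.4420 = 1.504; τ_A = 18.3/1.504 = 12.17 years.
B: γ = 1.942; τ_B = 18.3/1.942 = 9.423 years.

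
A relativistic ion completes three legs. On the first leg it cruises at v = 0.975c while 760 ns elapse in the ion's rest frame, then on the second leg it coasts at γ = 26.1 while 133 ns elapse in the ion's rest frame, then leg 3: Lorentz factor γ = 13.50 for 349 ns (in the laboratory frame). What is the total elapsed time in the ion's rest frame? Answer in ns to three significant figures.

τ = 919 ns

Leg 1: 760 ns is already measured in the ion's rest frame.
Leg 2: 133 ns is already measured in the ion's rest frame.
Leg 3: γ = 13.50; τ_3 = 349/13.50 = 25.85 ns.
Total: 760.0 + 133.0 + 25.85 ns.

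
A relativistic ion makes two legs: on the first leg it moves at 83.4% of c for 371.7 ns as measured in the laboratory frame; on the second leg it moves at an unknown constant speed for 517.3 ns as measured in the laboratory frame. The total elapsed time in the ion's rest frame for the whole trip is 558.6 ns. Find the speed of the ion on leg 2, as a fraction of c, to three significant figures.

Leg 1: β = 0.834; γ = 1/√(1 − 0.834²) = 1/√0.3044 = 1.812; τ_1 = 371.7/1.812 = 205.1 ns.
Leg 2: speed unknown; τ_2 = 517.3/γ_2.
Total proper time: 205.1 + τ_2 = 558.6, so τ_2 = 558.6 − 205.1 = 353.5 ns.
γ_2 = 517.3/353.5 = 1.463; β = √(1 − 1/γ²) = √0.5330.

β = 0.730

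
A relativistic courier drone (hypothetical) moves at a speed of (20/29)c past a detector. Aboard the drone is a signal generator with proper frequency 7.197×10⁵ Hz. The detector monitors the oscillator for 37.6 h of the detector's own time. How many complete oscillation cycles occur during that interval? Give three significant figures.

N = 7.05×10¹⁰

γ = 1/√(1 − (20/29)²) = 29/21 ≈ 1.381
During 37.6 h of lab time, the oscillator's proper time advances by τ = Δt/γ = 37.6/1.381 = 27.23 h = 9.802×10⁴ s.
N = f × τ = 7.197×10⁵ × 9.802×10⁴ = 7.054×10¹⁰.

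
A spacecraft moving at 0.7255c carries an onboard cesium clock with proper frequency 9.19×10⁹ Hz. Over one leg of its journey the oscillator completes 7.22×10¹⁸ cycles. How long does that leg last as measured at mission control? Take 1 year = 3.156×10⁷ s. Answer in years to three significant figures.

Δt = 36.2 years

γ = 1/√(1 − 0.7255²) = 1/√0.4736 = 1.453
Proper time for N cycles: τ = N/f = 7.22×10¹⁸/(9.19×10⁹) = 7.856×10⁸ s = 24.89 years.
Lab-frame duration Δt = γτ = 1.453 × 24.89 = 36.17 years.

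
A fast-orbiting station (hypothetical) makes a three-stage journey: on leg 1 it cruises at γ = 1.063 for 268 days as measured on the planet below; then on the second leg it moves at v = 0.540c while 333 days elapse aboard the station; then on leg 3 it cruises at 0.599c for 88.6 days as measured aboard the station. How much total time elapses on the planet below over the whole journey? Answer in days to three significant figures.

Δt = 774 days

Leg 1: 268 days is already measured on the planet below.
Leg 2: γ = 1/√(1 − 0.540²) = 1/√0.7084 = 1.188; Δt_2 = 1.188 × 333 = 395.6 days.
Leg 3: γ = 1/√(1 − 0.599²) = 1/√0.6412 = 1.249; Δt_3 = 1.249 × 88.6 = 110.6 days.
Total: 268.0 + 395.6 + 110.6 days.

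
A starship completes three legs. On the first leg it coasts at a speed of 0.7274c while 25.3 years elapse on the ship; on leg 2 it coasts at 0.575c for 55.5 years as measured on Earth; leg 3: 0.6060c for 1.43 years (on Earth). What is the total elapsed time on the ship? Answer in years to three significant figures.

τ = 71.8 years

Leg 1: 25.3 years is already measured on the ship.
Leg 2: γ = 1/√(1 − 0.575²) = 1/√0.6694 = 1.222; τ_2 = 55.5/1.222 = 45.41 years.
Leg 3: γ = 1/√(1 − 0.6060²) = 1/√0.6328 = 1.257; τ_3 = 1.43/1.257 = 1.138 years.
Total: 25.30 + 45.41 + 1.138 years.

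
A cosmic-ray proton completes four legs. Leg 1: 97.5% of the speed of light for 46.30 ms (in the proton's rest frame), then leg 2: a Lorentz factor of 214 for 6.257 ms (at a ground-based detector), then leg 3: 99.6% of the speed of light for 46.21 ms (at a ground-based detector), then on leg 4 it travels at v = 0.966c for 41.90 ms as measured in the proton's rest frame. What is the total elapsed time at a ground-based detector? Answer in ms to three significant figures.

Δt = 423 ms

Leg 1: β = 0.975; γ = 1/√(1 − 0.975²) = 1/√0.04938 = 4.500; Δt_1 = 4.500 × 46.30 = 208.4 ms.
Leg 2: 6.257 ms is already measured at a ground-based detector.
Leg 3: 46.21 ms is already measured at a ground-based detector.
Leg 4: γ = 1/√(1 − 0.966²) = 1/√0.06684 = 3.868; Δt_4 = 3.868 × 41.90 = 162.1 ms.
Total: 208.4 + 6.257 + 46.21 + 162.1 ms.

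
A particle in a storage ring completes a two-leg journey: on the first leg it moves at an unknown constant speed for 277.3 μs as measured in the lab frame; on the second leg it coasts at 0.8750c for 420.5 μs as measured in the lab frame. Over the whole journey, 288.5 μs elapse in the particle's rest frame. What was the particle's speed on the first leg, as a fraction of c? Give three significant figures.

β = 0.952

Leg 1: speed unknown; τ_1 = 277.3/γ_1.
Leg 2: γ = 1/√(1 − 0.8750²) = 1/√0.2344 = 2.066; τ_2 = 420.5/2.066 = 203.6 μs.
Total proper time: τ_1 + 203.6 = 288.5, so τ_1 = 288.5 − 203.6 = 84.93 μs.
γ_1 = 277.3/84.93 = 3.265; β = √(1 − 1/γ²) = √0.9062.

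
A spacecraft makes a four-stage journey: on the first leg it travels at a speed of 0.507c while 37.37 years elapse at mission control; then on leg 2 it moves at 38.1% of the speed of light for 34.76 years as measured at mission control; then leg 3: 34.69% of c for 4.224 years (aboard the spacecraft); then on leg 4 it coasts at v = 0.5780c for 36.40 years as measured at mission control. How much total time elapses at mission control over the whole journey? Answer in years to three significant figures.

Δt = 113 years

Leg 1: 37.37 years is already measured at mission control.
Leg 2: 34.76 years is already measured at mission control.
Leg 3: β = 0.3469; γ = 1/√(1 − 0.3469²) = 1/√0.8797 = 1.066; Δt_3 = 1.066 × 4.224 = 4.504 years.
Leg 4: 36.40 years is already measured at mission control.
Total: 37.37 + 34.76 + 4.504 + 36.40 years.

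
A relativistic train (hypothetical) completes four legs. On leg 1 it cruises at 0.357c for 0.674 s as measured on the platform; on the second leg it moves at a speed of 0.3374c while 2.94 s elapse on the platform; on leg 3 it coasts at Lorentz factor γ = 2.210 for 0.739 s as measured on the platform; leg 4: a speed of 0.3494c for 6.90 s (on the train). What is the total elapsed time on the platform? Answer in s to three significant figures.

Δt = 11.7 s

Leg 1: 0.674 s is already measured on the platform.
Leg 2: 2.94 s is already measured on the platform.
Leg 3: 0.739 s is already measured on the platform.
Leg 4: γ = 1/√(1 − 0.3494²) = 1/√0.8779 = 1.067; Δt_4 = 1.067 × 6.90 = 7.364 s.
Total: 0.6740 + 2.940 + 0.7390 + 7.364 s.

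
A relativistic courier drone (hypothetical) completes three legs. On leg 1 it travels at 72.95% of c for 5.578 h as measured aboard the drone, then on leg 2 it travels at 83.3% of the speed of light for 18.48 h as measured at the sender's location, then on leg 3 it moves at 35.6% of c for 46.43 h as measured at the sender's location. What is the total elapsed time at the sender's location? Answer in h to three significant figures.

Leg 1: β = 0.7295; γ = 1/√(1 − 0.7295²) = 1/√0.4678 = 1.462; Δt_1 = 1.462 × 5.578 = 8.155 h.
Leg 2: 18.48 h is already measured at the sender's location.
Leg 3: 46.43 h is already measured at the sender's location.
Total: 8.155 + 18.48 + 46.43 h.

Δt = 73.1 h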